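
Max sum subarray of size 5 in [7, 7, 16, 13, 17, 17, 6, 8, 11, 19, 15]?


[0:5]: 60
[1:6]: 70
[2:7]: 69
[3:8]: 61
[4:9]: 59
[5:10]: 61
[6:11]: 59

Max: 70 at [1:6]


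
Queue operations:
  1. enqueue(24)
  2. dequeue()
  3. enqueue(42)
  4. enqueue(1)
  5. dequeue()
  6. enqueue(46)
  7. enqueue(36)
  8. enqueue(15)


enqueue(24) -> [24]
dequeue()->24, []
enqueue(42) -> [42]
enqueue(1) -> [42, 1]
dequeue()->42, [1]
enqueue(46) -> [1, 46]
enqueue(36) -> [1, 46, 36]
enqueue(15) -> [1, 46, 36, 15]

Final queue: [1, 46, 36, 15]


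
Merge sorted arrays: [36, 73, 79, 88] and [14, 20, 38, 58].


Take 14 from B
Take 20 from B
Take 36 from A
Take 38 from B
Take 58 from B

Merged: [14, 20, 36, 38, 58, 73, 79, 88]


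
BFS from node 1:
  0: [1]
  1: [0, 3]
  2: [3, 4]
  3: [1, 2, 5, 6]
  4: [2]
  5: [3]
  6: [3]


Visit 1, enqueue [0, 3]
Visit 0, enqueue []
Visit 3, enqueue [2, 5, 6]
Visit 2, enqueue [4]
Visit 5, enqueue []
Visit 6, enqueue []
Visit 4, enqueue []

BFS order: [1, 0, 3, 2, 5, 6, 4]


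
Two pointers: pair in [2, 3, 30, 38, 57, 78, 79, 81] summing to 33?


lo=0(2)+hi=7(81)=83
lo=0(2)+hi=6(79)=81
lo=0(2)+hi=5(78)=80
lo=0(2)+hi=4(57)=59
lo=0(2)+hi=3(38)=40
lo=0(2)+hi=2(30)=32
lo=1(3)+hi=2(30)=33

Yes: 3+30=33


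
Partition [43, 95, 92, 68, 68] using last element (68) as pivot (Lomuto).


Pivot: 68
  43 <= 68: advance i (no swap)
  68 <= 68: swap -> [43, 68, 92, 95, 68]
Place pivot at 2: [43, 68, 68, 95, 92]

Partitioned: [43, 68, 68, 95, 92]


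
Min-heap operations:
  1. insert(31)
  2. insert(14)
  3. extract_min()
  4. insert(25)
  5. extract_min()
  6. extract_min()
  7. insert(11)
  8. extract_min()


insert(31) -> [31]
insert(14) -> [14, 31]
extract_min()->14, [31]
insert(25) -> [25, 31]
extract_min()->25, [31]
extract_min()->31, []
insert(11) -> [11]
extract_min()->11, []

Final heap: []


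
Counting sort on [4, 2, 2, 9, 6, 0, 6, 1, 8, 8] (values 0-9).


Input: [4, 2, 2, 9, 6, 0, 6, 1, 8, 8]
Counts: [1, 1, 2, 0, 1, 0, 2, 0, 2, 1]

Sorted: [0, 1, 2, 2, 4, 6, 6, 8, 8, 9]


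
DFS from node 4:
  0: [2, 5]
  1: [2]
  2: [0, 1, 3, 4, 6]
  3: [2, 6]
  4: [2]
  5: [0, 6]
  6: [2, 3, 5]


Visit 4, push [2]
Visit 2, push [6, 3, 1, 0]
Visit 0, push [5]
Visit 5, push [6]
Visit 6, push [3]
Visit 3, push []
Visit 1, push []

DFS order: [4, 2, 0, 5, 6, 3, 1]


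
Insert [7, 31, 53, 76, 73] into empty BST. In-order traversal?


Insert 7: root
Insert 31: R from 7
Insert 53: R from 7 -> R from 31
Insert 76: R from 7 -> R from 31 -> R from 53
Insert 73: R from 7 -> R from 31 -> R from 53 -> L from 76

In-order: [7, 31, 53, 73, 76]


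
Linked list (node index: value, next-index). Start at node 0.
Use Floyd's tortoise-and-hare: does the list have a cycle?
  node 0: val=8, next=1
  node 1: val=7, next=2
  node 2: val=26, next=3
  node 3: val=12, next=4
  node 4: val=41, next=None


Floyd's tortoise (slow, +1) and hare (fast, +2):
  init: slow=0, fast=0
  step 1: slow=1, fast=2
  step 2: slow=2, fast=4
  step 3: fast -> None, no cycle

Cycle: no


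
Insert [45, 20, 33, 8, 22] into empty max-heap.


Insert 45: [45]
Insert 20: [45, 20]
Insert 33: [45, 20, 33]
Insert 8: [45, 20, 33, 8]
Insert 22: [45, 22, 33, 8, 20]

Final heap: [45, 22, 33, 8, 20]


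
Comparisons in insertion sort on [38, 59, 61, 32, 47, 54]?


Algorithm: insertion sort
Input: [38, 59, 61, 32, 47, 54]
Sorted: [32, 38, 47, 54, 59, 61]

11


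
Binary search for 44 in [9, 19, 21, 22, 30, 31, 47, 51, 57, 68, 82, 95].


Step 1: lo=0, hi=11, mid=5, val=31
Step 2: lo=6, hi=11, mid=8, val=57
Step 3: lo=6, hi=7, mid=6, val=47

Not found


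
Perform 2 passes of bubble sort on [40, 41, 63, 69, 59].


Initial: [40, 41, 63, 69, 59]
Pass 1: [40, 41, 63, 59, 69] (1 swaps)
Pass 2: [40, 41, 59, 63, 69] (1 swaps)

After 2 passes: [40, 41, 59, 63, 69]


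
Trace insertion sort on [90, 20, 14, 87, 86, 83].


Initial: [90, 20, 14, 87, 86, 83]
Insert 20: [20, 90, 14, 87, 86, 83]
Insert 14: [14, 20, 90, 87, 86, 83]
Insert 87: [14, 20, 87, 90, 86, 83]
Insert 86: [14, 20, 86, 87, 90, 83]
Insert 83: [14, 20, 83, 86, 87, 90]

Sorted: [14, 20, 83, 86, 87, 90]


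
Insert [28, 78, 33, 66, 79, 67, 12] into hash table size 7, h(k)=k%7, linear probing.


Insert 28: h=0 -> slot 0
Insert 78: h=1 -> slot 1
Insert 33: h=5 -> slot 5
Insert 66: h=3 -> slot 3
Insert 79: h=2 -> slot 2
Insert 67: h=4 -> slot 4
Insert 12: h=5, 1 probes -> slot 6

Table: [28, 78, 79, 66, 67, 33, 12]


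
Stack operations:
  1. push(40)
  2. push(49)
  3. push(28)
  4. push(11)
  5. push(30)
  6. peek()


push(40) -> [40]
push(49) -> [40, 49]
push(28) -> [40, 49, 28]
push(11) -> [40, 49, 28, 11]
push(30) -> [40, 49, 28, 11, 30]
peek()->30

Final stack: [40, 49, 28, 11, 30]


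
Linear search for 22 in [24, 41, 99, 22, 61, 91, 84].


i=0: 24!=22
i=1: 41!=22
i=2: 99!=22
i=3: 22==22 found!

Found at 3, 4 comps


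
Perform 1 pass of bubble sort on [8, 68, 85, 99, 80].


Initial: [8, 68, 85, 99, 80]
Pass 1: [8, 68, 85, 80, 99] (1 swaps)

After 1 pass: [8, 68, 85, 80, 99]


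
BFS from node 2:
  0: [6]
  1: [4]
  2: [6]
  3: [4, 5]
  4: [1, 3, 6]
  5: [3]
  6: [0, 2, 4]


Visit 2, enqueue [6]
Visit 6, enqueue [0, 4]
Visit 0, enqueue []
Visit 4, enqueue [1, 3]
Visit 1, enqueue []
Visit 3, enqueue [5]
Visit 5, enqueue []

BFS order: [2, 6, 0, 4, 1, 3, 5]


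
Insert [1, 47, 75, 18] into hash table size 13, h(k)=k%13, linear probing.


Insert 1: h=1 -> slot 1
Insert 47: h=8 -> slot 8
Insert 75: h=10 -> slot 10
Insert 18: h=5 -> slot 5

Table: [None, 1, None, None, None, 18, None, None, 47, None, 75, None, None]


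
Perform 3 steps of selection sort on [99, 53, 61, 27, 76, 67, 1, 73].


Initial: [99, 53, 61, 27, 76, 67, 1, 73]
Step 1: min=1 at 6
  Swap: [1, 53, 61, 27, 76, 67, 99, 73]
Step 2: min=27 at 3
  Swap: [1, 27, 61, 53, 76, 67, 99, 73]
Step 3: min=53 at 3
  Swap: [1, 27, 53, 61, 76, 67, 99, 73]

After 3 steps: [1, 27, 53, 61, 76, 67, 99, 73]


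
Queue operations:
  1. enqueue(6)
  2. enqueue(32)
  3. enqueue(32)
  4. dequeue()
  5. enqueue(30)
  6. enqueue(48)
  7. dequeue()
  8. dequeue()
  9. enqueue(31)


enqueue(6) -> [6]
enqueue(32) -> [6, 32]
enqueue(32) -> [6, 32, 32]
dequeue()->6, [32, 32]
enqueue(30) -> [32, 32, 30]
enqueue(48) -> [32, 32, 30, 48]
dequeue()->32, [32, 30, 48]
dequeue()->32, [30, 48]
enqueue(31) -> [30, 48, 31]

Final queue: [30, 48, 31]


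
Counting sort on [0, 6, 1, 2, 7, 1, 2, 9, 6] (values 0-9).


Input: [0, 6, 1, 2, 7, 1, 2, 9, 6]
Counts: [1, 2, 2, 0, 0, 0, 2, 1, 0, 1]

Sorted: [0, 1, 1, 2, 2, 6, 6, 7, 9]


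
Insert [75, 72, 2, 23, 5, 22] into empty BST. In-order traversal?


Insert 75: root
Insert 72: L from 75
Insert 2: L from 75 -> L from 72
Insert 23: L from 75 -> L from 72 -> R from 2
Insert 5: L from 75 -> L from 72 -> R from 2 -> L from 23
Insert 22: L from 75 -> L from 72 -> R from 2 -> L from 23 -> R from 5

In-order: [2, 5, 22, 23, 72, 75]


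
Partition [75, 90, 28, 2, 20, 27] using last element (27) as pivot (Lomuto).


Pivot: 27
  2 <= 27: swap -> [2, 90, 28, 75, 20, 27]
  20 <= 27: swap -> [2, 20, 28, 75, 90, 27]
Place pivot at 2: [2, 20, 27, 75, 90, 28]

Partitioned: [2, 20, 27, 75, 90, 28]


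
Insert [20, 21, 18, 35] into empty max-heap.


Insert 20: [20]
Insert 21: [21, 20]
Insert 18: [21, 20, 18]
Insert 35: [35, 21, 18, 20]

Final heap: [35, 21, 18, 20]


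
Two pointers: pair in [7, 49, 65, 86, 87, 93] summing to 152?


lo=0(7)+hi=5(93)=100
lo=1(49)+hi=5(93)=142
lo=2(65)+hi=5(93)=158
lo=2(65)+hi=4(87)=152

Yes: 65+87=152


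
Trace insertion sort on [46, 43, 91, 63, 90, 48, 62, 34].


Initial: [46, 43, 91, 63, 90, 48, 62, 34]
Insert 43: [43, 46, 91, 63, 90, 48, 62, 34]
Insert 91: [43, 46, 91, 63, 90, 48, 62, 34]
Insert 63: [43, 46, 63, 91, 90, 48, 62, 34]
Insert 90: [43, 46, 63, 90, 91, 48, 62, 34]
Insert 48: [43, 46, 48, 63, 90, 91, 62, 34]
Insert 62: [43, 46, 48, 62, 63, 90, 91, 34]
Insert 34: [34, 43, 46, 48, 62, 63, 90, 91]

Sorted: [34, 43, 46, 48, 62, 63, 90, 91]


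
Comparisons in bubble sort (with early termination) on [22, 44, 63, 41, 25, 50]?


Algorithm: bubble sort (with early termination)
Input: [22, 44, 63, 41, 25, 50]
Sorted: [22, 25, 41, 44, 50, 63]

14


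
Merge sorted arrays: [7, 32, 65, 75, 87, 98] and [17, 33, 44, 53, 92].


Take 7 from A
Take 17 from B
Take 32 from A
Take 33 from B
Take 44 from B
Take 53 from B
Take 65 from A
Take 75 from A
Take 87 from A
Take 92 from B

Merged: [7, 17, 32, 33, 44, 53, 65, 75, 87, 92, 98]


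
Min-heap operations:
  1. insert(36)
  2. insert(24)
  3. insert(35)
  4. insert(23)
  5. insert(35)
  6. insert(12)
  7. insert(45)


insert(36) -> [36]
insert(24) -> [24, 36]
insert(35) -> [24, 36, 35]
insert(23) -> [23, 24, 35, 36]
insert(35) -> [23, 24, 35, 36, 35]
insert(12) -> [12, 24, 23, 36, 35, 35]
insert(45) -> [12, 24, 23, 36, 35, 35, 45]

Final heap: [12, 24, 23, 36, 35, 35, 45]


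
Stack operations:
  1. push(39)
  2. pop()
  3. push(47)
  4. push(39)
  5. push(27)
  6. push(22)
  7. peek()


push(39) -> [39]
pop()->39, []
push(47) -> [47]
push(39) -> [47, 39]
push(27) -> [47, 39, 27]
push(22) -> [47, 39, 27, 22]
peek()->22

Final stack: [47, 39, 27, 22]


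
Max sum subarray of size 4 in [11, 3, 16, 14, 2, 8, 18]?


[0:4]: 44
[1:5]: 35
[2:6]: 40
[3:7]: 42

Max: 44 at [0:4]


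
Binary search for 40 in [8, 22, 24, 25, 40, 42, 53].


Step 1: lo=0, hi=6, mid=3, val=25
Step 2: lo=4, hi=6, mid=5, val=42
Step 3: lo=4, hi=4, mid=4, val=40

Found at index 4


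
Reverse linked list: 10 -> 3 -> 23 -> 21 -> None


Step 1: curr=10, set curr.next=prev(None) | reversed so far: 10
Step 2: curr=3, set curr.next=prev(10) | reversed so far: 3 -> 10
Step 3: curr=23, set curr.next=prev(3) | reversed so far: 23 -> 3 -> 10
Step 4: curr=21, set curr.next=prev(23) | reversed so far: 21 -> 23 -> 3 -> 10

21 -> 23 -> 3 -> 10 -> None


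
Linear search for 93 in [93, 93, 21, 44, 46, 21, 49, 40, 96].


i=0: 93==93 found!

Found at 0, 1 comps


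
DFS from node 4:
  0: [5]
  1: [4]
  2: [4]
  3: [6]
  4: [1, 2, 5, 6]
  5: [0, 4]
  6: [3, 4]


Visit 4, push [6, 5, 2, 1]
Visit 1, push []
Visit 2, push []
Visit 5, push [0]
Visit 0, push []
Visit 6, push [3]
Visit 3, push []

DFS order: [4, 1, 2, 5, 0, 6, 3]


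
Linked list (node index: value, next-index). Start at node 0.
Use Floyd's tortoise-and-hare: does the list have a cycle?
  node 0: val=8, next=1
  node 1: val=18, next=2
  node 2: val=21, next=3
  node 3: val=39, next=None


Floyd's tortoise (slow, +1) and hare (fast, +2):
  init: slow=0, fast=0
  step 1: slow=1, fast=2
  step 2: fast 2->3->None, no cycle

Cycle: no


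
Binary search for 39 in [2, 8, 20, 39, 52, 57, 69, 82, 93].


Step 1: lo=0, hi=8, mid=4, val=52
Step 2: lo=0, hi=3, mid=1, val=8
Step 3: lo=2, hi=3, mid=2, val=20
Step 4: lo=3, hi=3, mid=3, val=39

Found at index 3


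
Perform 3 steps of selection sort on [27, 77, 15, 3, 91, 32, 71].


Initial: [27, 77, 15, 3, 91, 32, 71]
Step 1: min=3 at 3
  Swap: [3, 77, 15, 27, 91, 32, 71]
Step 2: min=15 at 2
  Swap: [3, 15, 77, 27, 91, 32, 71]
Step 3: min=27 at 3
  Swap: [3, 15, 27, 77, 91, 32, 71]

After 3 steps: [3, 15, 27, 77, 91, 32, 71]


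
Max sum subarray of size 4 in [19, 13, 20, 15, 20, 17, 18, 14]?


[0:4]: 67
[1:5]: 68
[2:6]: 72
[3:7]: 70
[4:8]: 69

Max: 72 at [2:6]


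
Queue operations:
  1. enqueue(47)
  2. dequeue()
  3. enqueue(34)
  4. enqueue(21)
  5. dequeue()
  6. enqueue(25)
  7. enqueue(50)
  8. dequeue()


enqueue(47) -> [47]
dequeue()->47, []
enqueue(34) -> [34]
enqueue(21) -> [34, 21]
dequeue()->34, [21]
enqueue(25) -> [21, 25]
enqueue(50) -> [21, 25, 50]
dequeue()->21, [25, 50]

Final queue: [25, 50]


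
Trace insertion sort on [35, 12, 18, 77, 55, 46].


Initial: [35, 12, 18, 77, 55, 46]
Insert 12: [12, 35, 18, 77, 55, 46]
Insert 18: [12, 18, 35, 77, 55, 46]
Insert 77: [12, 18, 35, 77, 55, 46]
Insert 55: [12, 18, 35, 55, 77, 46]
Insert 46: [12, 18, 35, 46, 55, 77]

Sorted: [12, 18, 35, 46, 55, 77]


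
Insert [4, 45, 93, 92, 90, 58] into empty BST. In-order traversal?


Insert 4: root
Insert 45: R from 4
Insert 93: R from 4 -> R from 45
Insert 92: R from 4 -> R from 45 -> L from 93
Insert 90: R from 4 -> R from 45 -> L from 93 -> L from 92
Insert 58: R from 4 -> R from 45 -> L from 93 -> L from 92 -> L from 90

In-order: [4, 45, 58, 90, 92, 93]


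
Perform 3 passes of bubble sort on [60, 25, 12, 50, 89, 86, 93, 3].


Initial: [60, 25, 12, 50, 89, 86, 93, 3]
Pass 1: [25, 12, 50, 60, 86, 89, 3, 93] (5 swaps)
Pass 2: [12, 25, 50, 60, 86, 3, 89, 93] (2 swaps)
Pass 3: [12, 25, 50, 60, 3, 86, 89, 93] (1 swaps)

After 3 passes: [12, 25, 50, 60, 3, 86, 89, 93]


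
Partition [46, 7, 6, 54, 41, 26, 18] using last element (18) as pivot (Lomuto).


Pivot: 18
  7 <= 18: swap -> [7, 46, 6, 54, 41, 26, 18]
  6 <= 18: swap -> [7, 6, 46, 54, 41, 26, 18]
Place pivot at 2: [7, 6, 18, 54, 41, 26, 46]

Partitioned: [7, 6, 18, 54, 41, 26, 46]


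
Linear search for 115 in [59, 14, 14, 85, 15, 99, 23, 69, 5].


i=0: 59!=115
i=1: 14!=115
i=2: 14!=115
i=3: 85!=115
i=4: 15!=115
i=5: 99!=115
i=6: 23!=115
i=7: 69!=115
i=8: 5!=115

Not found, 9 comps


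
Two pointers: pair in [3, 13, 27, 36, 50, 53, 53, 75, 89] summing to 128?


lo=0(3)+hi=8(89)=92
lo=1(13)+hi=8(89)=102
lo=2(27)+hi=8(89)=116
lo=3(36)+hi=8(89)=125
lo=4(50)+hi=8(89)=139
lo=4(50)+hi=7(75)=125
lo=5(53)+hi=7(75)=128

Yes: 53+75=128


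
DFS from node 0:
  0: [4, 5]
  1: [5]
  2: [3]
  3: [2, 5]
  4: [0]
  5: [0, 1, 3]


Visit 0, push [5, 4]
Visit 4, push []
Visit 5, push [3, 1]
Visit 1, push []
Visit 3, push [2]
Visit 2, push []

DFS order: [0, 4, 5, 1, 3, 2]


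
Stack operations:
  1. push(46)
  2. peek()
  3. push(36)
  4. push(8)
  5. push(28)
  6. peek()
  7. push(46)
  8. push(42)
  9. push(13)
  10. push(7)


push(46) -> [46]
peek()->46
push(36) -> [46, 36]
push(8) -> [46, 36, 8]
push(28) -> [46, 36, 8, 28]
peek()->28
push(46) -> [46, 36, 8, 28, 46]
push(42) -> [46, 36, 8, 28, 46, 42]
push(13) -> [46, 36, 8, 28, 46, 42, 13]
push(7) -> [46, 36, 8, 28, 46, 42, 13, 7]

Final stack: [46, 36, 8, 28, 46, 42, 13, 7]


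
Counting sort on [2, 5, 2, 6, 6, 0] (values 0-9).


Input: [2, 5, 2, 6, 6, 0]
Counts: [1, 0, 2, 0, 0, 1, 2, 0, 0, 0]

Sorted: [0, 2, 2, 5, 6, 6]


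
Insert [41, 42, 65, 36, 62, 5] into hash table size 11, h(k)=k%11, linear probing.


Insert 41: h=8 -> slot 8
Insert 42: h=9 -> slot 9
Insert 65: h=10 -> slot 10
Insert 36: h=3 -> slot 3
Insert 62: h=7 -> slot 7
Insert 5: h=5 -> slot 5

Table: [None, None, None, 36, None, 5, None, 62, 41, 42, 65]


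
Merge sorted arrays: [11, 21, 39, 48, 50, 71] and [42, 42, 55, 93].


Take 11 from A
Take 21 from A
Take 39 from A
Take 42 from B
Take 42 from B
Take 48 from A
Take 50 from A
Take 55 from B
Take 71 from A

Merged: [11, 21, 39, 42, 42, 48, 50, 55, 71, 93]


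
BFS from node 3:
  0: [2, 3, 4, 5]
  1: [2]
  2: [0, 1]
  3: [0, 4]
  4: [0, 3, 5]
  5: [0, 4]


Visit 3, enqueue [0, 4]
Visit 0, enqueue [2, 5]
Visit 4, enqueue []
Visit 2, enqueue [1]
Visit 5, enqueue []
Visit 1, enqueue []

BFS order: [3, 0, 4, 2, 5, 1]


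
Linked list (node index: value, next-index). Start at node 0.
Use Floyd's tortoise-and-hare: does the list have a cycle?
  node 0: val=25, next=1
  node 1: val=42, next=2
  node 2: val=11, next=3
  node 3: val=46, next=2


Floyd's tortoise (slow, +1) and hare (fast, +2):
  init: slow=0, fast=0
  step 1: slow=1, fast=2
  step 2: slow=2, fast=2
  slow == fast at node 2: cycle detected

Cycle: yes


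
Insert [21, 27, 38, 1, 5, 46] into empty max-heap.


Insert 21: [21]
Insert 27: [27, 21]
Insert 38: [38, 21, 27]
Insert 1: [38, 21, 27, 1]
Insert 5: [38, 21, 27, 1, 5]
Insert 46: [46, 21, 38, 1, 5, 27]

Final heap: [46, 21, 38, 1, 5, 27]


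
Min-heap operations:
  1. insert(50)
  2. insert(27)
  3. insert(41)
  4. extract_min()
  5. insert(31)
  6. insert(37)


insert(50) -> [50]
insert(27) -> [27, 50]
insert(41) -> [27, 50, 41]
extract_min()->27, [41, 50]
insert(31) -> [31, 50, 41]
insert(37) -> [31, 37, 41, 50]

Final heap: [31, 37, 41, 50]


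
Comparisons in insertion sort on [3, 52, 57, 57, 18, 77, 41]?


Algorithm: insertion sort
Input: [3, 52, 57, 57, 18, 77, 41]
Sorted: [3, 18, 41, 52, 57, 57, 77]

13


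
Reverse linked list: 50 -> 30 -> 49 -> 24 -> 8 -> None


Step 1: curr=50, set curr.next=prev(None) | reversed so far: 50
Step 2: curr=30, set curr.next=prev(50) | reversed so far: 30 -> 50
Step 3: curr=49, set curr.next=prev(30) | reversed so far: 49 -> 30 -> 50
Step 4: curr=24, set curr.next=prev(49) | reversed so far: 24 -> 49 -> 30 -> 50
Step 5: curr=8, set curr.next=prev(24) | reversed so far: 8 -> 24 -> 49 -> 30 -> 50

8 -> 24 -> 49 -> 30 -> 50 -> None


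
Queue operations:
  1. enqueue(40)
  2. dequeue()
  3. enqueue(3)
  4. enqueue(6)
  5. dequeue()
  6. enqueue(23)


enqueue(40) -> [40]
dequeue()->40, []
enqueue(3) -> [3]
enqueue(6) -> [3, 6]
dequeue()->3, [6]
enqueue(23) -> [6, 23]

Final queue: [6, 23]


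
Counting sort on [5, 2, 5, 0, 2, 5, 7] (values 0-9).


Input: [5, 2, 5, 0, 2, 5, 7]
Counts: [1, 0, 2, 0, 0, 3, 0, 1, 0, 0]

Sorted: [0, 2, 2, 5, 5, 5, 7]


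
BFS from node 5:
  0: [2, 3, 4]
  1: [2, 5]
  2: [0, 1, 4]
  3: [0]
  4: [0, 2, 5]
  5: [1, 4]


Visit 5, enqueue [1, 4]
Visit 1, enqueue [2]
Visit 4, enqueue [0]
Visit 2, enqueue []
Visit 0, enqueue [3]
Visit 3, enqueue []

BFS order: [5, 1, 4, 2, 0, 3]


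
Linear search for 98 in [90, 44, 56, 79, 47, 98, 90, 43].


i=0: 90!=98
i=1: 44!=98
i=2: 56!=98
i=3: 79!=98
i=4: 47!=98
i=5: 98==98 found!

Found at 5, 6 comps


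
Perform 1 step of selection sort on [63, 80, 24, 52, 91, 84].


Initial: [63, 80, 24, 52, 91, 84]
Step 1: min=24 at 2
  Swap: [24, 80, 63, 52, 91, 84]

After 1 step: [24, 80, 63, 52, 91, 84]


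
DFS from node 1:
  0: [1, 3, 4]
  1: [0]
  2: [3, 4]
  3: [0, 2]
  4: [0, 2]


Visit 1, push [0]
Visit 0, push [4, 3]
Visit 3, push [2]
Visit 2, push [4]
Visit 4, push []

DFS order: [1, 0, 3, 2, 4]


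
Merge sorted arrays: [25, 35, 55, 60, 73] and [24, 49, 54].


Take 24 from B
Take 25 from A
Take 35 from A
Take 49 from B
Take 54 from B

Merged: [24, 25, 35, 49, 54, 55, 60, 73]


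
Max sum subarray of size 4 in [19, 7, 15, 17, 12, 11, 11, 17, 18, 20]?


[0:4]: 58
[1:5]: 51
[2:6]: 55
[3:7]: 51
[4:8]: 51
[5:9]: 57
[6:10]: 66

Max: 66 at [6:10]


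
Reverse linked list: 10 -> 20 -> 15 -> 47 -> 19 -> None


Step 1: curr=10, set curr.next=prev(None) | reversed so far: 10
Step 2: curr=20, set curr.next=prev(10) | reversed so far: 20 -> 10
Step 3: curr=15, set curr.next=prev(20) | reversed so far: 15 -> 20 -> 10
Step 4: curr=47, set curr.next=prev(15) | reversed so far: 47 -> 15 -> 20 -> 10
Step 5: curr=19, set curr.next=prev(47) | reversed so far: 19 -> 47 -> 15 -> 20 -> 10

19 -> 47 -> 15 -> 20 -> 10 -> None


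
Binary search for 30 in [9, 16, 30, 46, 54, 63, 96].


Step 1: lo=0, hi=6, mid=3, val=46
Step 2: lo=0, hi=2, mid=1, val=16
Step 3: lo=2, hi=2, mid=2, val=30

Found at index 2


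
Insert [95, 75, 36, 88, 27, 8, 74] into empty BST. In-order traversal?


Insert 95: root
Insert 75: L from 95
Insert 36: L from 95 -> L from 75
Insert 88: L from 95 -> R from 75
Insert 27: L from 95 -> L from 75 -> L from 36
Insert 8: L from 95 -> L from 75 -> L from 36 -> L from 27
Insert 74: L from 95 -> L from 75 -> R from 36

In-order: [8, 27, 36, 74, 75, 88, 95]


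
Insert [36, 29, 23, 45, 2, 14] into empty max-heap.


Insert 36: [36]
Insert 29: [36, 29]
Insert 23: [36, 29, 23]
Insert 45: [45, 36, 23, 29]
Insert 2: [45, 36, 23, 29, 2]
Insert 14: [45, 36, 23, 29, 2, 14]

Final heap: [45, 36, 23, 29, 2, 14]


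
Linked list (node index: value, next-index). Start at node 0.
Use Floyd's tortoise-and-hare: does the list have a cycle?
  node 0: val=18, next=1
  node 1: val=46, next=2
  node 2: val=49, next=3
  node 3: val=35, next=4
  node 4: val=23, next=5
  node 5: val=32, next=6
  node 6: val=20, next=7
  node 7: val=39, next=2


Floyd's tortoise (slow, +1) and hare (fast, +2):
  init: slow=0, fast=0
  step 1: slow=1, fast=2
  step 2: slow=2, fast=4
  step 3: slow=3, fast=6
  step 4: slow=4, fast=2
  step 5: slow=5, fast=4
  step 6: slow=6, fast=6
  slow == fast at node 6: cycle detected

Cycle: yes


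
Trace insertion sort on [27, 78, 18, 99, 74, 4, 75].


Initial: [27, 78, 18, 99, 74, 4, 75]
Insert 78: [27, 78, 18, 99, 74, 4, 75]
Insert 18: [18, 27, 78, 99, 74, 4, 75]
Insert 99: [18, 27, 78, 99, 74, 4, 75]
Insert 74: [18, 27, 74, 78, 99, 4, 75]
Insert 4: [4, 18, 27, 74, 78, 99, 75]
Insert 75: [4, 18, 27, 74, 75, 78, 99]

Sorted: [4, 18, 27, 74, 75, 78, 99]


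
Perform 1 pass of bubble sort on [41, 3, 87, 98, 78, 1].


Initial: [41, 3, 87, 98, 78, 1]
Pass 1: [3, 41, 87, 78, 1, 98] (3 swaps)

After 1 pass: [3, 41, 87, 78, 1, 98]


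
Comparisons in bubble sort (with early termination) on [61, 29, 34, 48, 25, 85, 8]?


Algorithm: bubble sort (with early termination)
Input: [61, 29, 34, 48, 25, 85, 8]
Sorted: [8, 25, 29, 34, 48, 61, 85]

21


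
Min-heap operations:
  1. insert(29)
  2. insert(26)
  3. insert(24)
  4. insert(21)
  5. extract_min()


insert(29) -> [29]
insert(26) -> [26, 29]
insert(24) -> [24, 29, 26]
insert(21) -> [21, 24, 26, 29]
extract_min()->21, [24, 29, 26]

Final heap: [24, 29, 26]


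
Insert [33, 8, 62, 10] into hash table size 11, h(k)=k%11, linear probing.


Insert 33: h=0 -> slot 0
Insert 8: h=8 -> slot 8
Insert 62: h=7 -> slot 7
Insert 10: h=10 -> slot 10

Table: [33, None, None, None, None, None, None, 62, 8, None, 10]


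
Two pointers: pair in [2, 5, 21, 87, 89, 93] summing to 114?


lo=0(2)+hi=5(93)=95
lo=1(5)+hi=5(93)=98
lo=2(21)+hi=5(93)=114

Yes: 21+93=114


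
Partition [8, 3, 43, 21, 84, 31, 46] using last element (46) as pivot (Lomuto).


Pivot: 46
  8 <= 46: advance i (no swap)
  3 <= 46: advance i (no swap)
  43 <= 46: advance i (no swap)
  21 <= 46: advance i (no swap)
  31 <= 46: swap -> [8, 3, 43, 21, 31, 84, 46]
Place pivot at 5: [8, 3, 43, 21, 31, 46, 84]

Partitioned: [8, 3, 43, 21, 31, 46, 84]


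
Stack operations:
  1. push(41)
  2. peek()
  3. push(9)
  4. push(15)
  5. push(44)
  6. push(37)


push(41) -> [41]
peek()->41
push(9) -> [41, 9]
push(15) -> [41, 9, 15]
push(44) -> [41, 9, 15, 44]
push(37) -> [41, 9, 15, 44, 37]

Final stack: [41, 9, 15, 44, 37]


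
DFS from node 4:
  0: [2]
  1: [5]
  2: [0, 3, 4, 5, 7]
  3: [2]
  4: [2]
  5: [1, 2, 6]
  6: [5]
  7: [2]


Visit 4, push [2]
Visit 2, push [7, 5, 3, 0]
Visit 0, push []
Visit 3, push []
Visit 5, push [6, 1]
Visit 1, push []
Visit 6, push []
Visit 7, push []

DFS order: [4, 2, 0, 3, 5, 1, 6, 7]


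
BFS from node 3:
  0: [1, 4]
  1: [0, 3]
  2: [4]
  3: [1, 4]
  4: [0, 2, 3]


Visit 3, enqueue [1, 4]
Visit 1, enqueue [0]
Visit 4, enqueue [2]
Visit 0, enqueue []
Visit 2, enqueue []

BFS order: [3, 1, 4, 0, 2]


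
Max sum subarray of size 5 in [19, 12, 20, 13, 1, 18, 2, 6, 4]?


[0:5]: 65
[1:6]: 64
[2:7]: 54
[3:8]: 40
[4:9]: 31

Max: 65 at [0:5]


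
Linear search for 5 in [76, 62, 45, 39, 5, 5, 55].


i=0: 76!=5
i=1: 62!=5
i=2: 45!=5
i=3: 39!=5
i=4: 5==5 found!

Found at 4, 5 comps


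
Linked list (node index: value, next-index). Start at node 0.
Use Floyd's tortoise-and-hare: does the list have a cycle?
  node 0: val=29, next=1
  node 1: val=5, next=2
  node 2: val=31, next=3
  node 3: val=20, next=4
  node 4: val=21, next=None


Floyd's tortoise (slow, +1) and hare (fast, +2):
  init: slow=0, fast=0
  step 1: slow=1, fast=2
  step 2: slow=2, fast=4
  step 3: fast -> None, no cycle

Cycle: no


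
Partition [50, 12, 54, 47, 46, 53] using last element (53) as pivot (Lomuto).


Pivot: 53
  50 <= 53: advance i (no swap)
  12 <= 53: advance i (no swap)
  47 <= 53: swap -> [50, 12, 47, 54, 46, 53]
  46 <= 53: swap -> [50, 12, 47, 46, 54, 53]
Place pivot at 4: [50, 12, 47, 46, 53, 54]

Partitioned: [50, 12, 47, 46, 53, 54]


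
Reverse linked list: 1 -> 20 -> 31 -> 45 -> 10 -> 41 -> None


Step 1: curr=1, set curr.next=prev(None) | reversed so far: 1
Step 2: curr=20, set curr.next=prev(1) | reversed so far: 20 -> 1
Step 3: curr=31, set curr.next=prev(20) | reversed so far: 31 -> 20 -> 1
Step 4: curr=45, set curr.next=prev(31) | reversed so far: 45 -> 31 -> 20 -> 1
Step 5: curr=10, set curr.next=prev(45) | reversed so far: 10 -> 45 -> 31 -> 20 -> 1
Step 6: curr=41, set curr.next=prev(10) | reversed so far: 41 -> 10 -> 45 -> 31 -> 20 -> 1

41 -> 10 -> 45 -> 31 -> 20 -> 1 -> None


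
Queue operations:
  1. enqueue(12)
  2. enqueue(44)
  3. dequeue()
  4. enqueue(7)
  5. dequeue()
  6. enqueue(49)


enqueue(12) -> [12]
enqueue(44) -> [12, 44]
dequeue()->12, [44]
enqueue(7) -> [44, 7]
dequeue()->44, [7]
enqueue(49) -> [7, 49]

Final queue: [7, 49]


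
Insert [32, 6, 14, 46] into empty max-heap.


Insert 32: [32]
Insert 6: [32, 6]
Insert 14: [32, 6, 14]
Insert 46: [46, 32, 14, 6]

Final heap: [46, 32, 14, 6]


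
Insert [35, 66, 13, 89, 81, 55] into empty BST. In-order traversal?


Insert 35: root
Insert 66: R from 35
Insert 13: L from 35
Insert 89: R from 35 -> R from 66
Insert 81: R from 35 -> R from 66 -> L from 89
Insert 55: R from 35 -> L from 66

In-order: [13, 35, 55, 66, 81, 89]


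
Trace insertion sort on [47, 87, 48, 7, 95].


Initial: [47, 87, 48, 7, 95]
Insert 87: [47, 87, 48, 7, 95]
Insert 48: [47, 48, 87, 7, 95]
Insert 7: [7, 47, 48, 87, 95]
Insert 95: [7, 47, 48, 87, 95]

Sorted: [7, 47, 48, 87, 95]


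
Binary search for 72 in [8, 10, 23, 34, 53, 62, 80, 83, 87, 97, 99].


Step 1: lo=0, hi=10, mid=5, val=62
Step 2: lo=6, hi=10, mid=8, val=87
Step 3: lo=6, hi=7, mid=6, val=80

Not found


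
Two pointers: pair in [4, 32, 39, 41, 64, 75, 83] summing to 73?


lo=0(4)+hi=6(83)=87
lo=0(4)+hi=5(75)=79
lo=0(4)+hi=4(64)=68
lo=1(32)+hi=4(64)=96
lo=1(32)+hi=3(41)=73

Yes: 32+41=73


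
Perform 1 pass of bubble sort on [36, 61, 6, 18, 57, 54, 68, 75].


Initial: [36, 61, 6, 18, 57, 54, 68, 75]
Pass 1: [36, 6, 18, 57, 54, 61, 68, 75] (4 swaps)

After 1 pass: [36, 6, 18, 57, 54, 61, 68, 75]


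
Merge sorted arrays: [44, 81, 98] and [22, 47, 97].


Take 22 from B
Take 44 from A
Take 47 from B
Take 81 from A
Take 97 from B

Merged: [22, 44, 47, 81, 97, 98]


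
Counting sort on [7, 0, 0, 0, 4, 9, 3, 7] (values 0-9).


Input: [7, 0, 0, 0, 4, 9, 3, 7]
Counts: [3, 0, 0, 1, 1, 0, 0, 2, 0, 1]

Sorted: [0, 0, 0, 3, 4, 7, 7, 9]


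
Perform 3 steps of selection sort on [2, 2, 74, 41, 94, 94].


Initial: [2, 2, 74, 41, 94, 94]
Step 1: min=2 at 0
  Swap: [2, 2, 74, 41, 94, 94]
Step 2: min=2 at 1
  Swap: [2, 2, 74, 41, 94, 94]
Step 3: min=41 at 3
  Swap: [2, 2, 41, 74, 94, 94]

After 3 steps: [2, 2, 41, 74, 94, 94]


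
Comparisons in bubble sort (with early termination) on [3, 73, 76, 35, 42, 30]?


Algorithm: bubble sort (with early termination)
Input: [3, 73, 76, 35, 42, 30]
Sorted: [3, 30, 35, 42, 73, 76]

15


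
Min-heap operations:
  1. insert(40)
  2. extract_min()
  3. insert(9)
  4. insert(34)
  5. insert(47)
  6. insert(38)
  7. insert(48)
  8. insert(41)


insert(40) -> [40]
extract_min()->40, []
insert(9) -> [9]
insert(34) -> [9, 34]
insert(47) -> [9, 34, 47]
insert(38) -> [9, 34, 47, 38]
insert(48) -> [9, 34, 47, 38, 48]
insert(41) -> [9, 34, 41, 38, 48, 47]

Final heap: [9, 34, 41, 38, 48, 47]


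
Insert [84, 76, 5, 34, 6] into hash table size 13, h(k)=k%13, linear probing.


Insert 84: h=6 -> slot 6
Insert 76: h=11 -> slot 11
Insert 5: h=5 -> slot 5
Insert 34: h=8 -> slot 8
Insert 6: h=6, 1 probes -> slot 7

Table: [None, None, None, None, None, 5, 84, 6, 34, None, None, 76, None]


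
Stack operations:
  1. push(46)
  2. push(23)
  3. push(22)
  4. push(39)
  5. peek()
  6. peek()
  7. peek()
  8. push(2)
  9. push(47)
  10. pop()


push(46) -> [46]
push(23) -> [46, 23]
push(22) -> [46, 23, 22]
push(39) -> [46, 23, 22, 39]
peek()->39
peek()->39
peek()->39
push(2) -> [46, 23, 22, 39, 2]
push(47) -> [46, 23, 22, 39, 2, 47]
pop()->47, [46, 23, 22, 39, 2]

Final stack: [46, 23, 22, 39, 2]


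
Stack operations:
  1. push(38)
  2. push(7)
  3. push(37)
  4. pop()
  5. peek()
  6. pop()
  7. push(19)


push(38) -> [38]
push(7) -> [38, 7]
push(37) -> [38, 7, 37]
pop()->37, [38, 7]
peek()->7
pop()->7, [38]
push(19) -> [38, 19]

Final stack: [38, 19]


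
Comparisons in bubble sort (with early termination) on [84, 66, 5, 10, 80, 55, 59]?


Algorithm: bubble sort (with early termination)
Input: [84, 66, 5, 10, 80, 55, 59]
Sorted: [5, 10, 55, 59, 66, 80, 84]

18


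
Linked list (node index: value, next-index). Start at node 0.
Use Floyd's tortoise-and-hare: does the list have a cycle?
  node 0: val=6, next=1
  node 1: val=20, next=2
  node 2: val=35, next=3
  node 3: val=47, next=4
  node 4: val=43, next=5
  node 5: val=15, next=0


Floyd's tortoise (slow, +1) and hare (fast, +2):
  init: slow=0, fast=0
  step 1: slow=1, fast=2
  step 2: slow=2, fast=4
  step 3: slow=3, fast=0
  step 4: slow=4, fast=2
  step 5: slow=5, fast=4
  step 6: slow=0, fast=0
  slow == fast at node 0: cycle detected

Cycle: yes


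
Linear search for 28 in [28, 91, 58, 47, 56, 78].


i=0: 28==28 found!

Found at 0, 1 comps


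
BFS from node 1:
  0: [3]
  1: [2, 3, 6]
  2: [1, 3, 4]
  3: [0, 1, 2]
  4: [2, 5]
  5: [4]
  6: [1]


Visit 1, enqueue [2, 3, 6]
Visit 2, enqueue [4]
Visit 3, enqueue [0]
Visit 6, enqueue []
Visit 4, enqueue [5]
Visit 0, enqueue []
Visit 5, enqueue []

BFS order: [1, 2, 3, 6, 4, 0, 5]


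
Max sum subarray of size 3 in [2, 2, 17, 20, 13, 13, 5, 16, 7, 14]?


[0:3]: 21
[1:4]: 39
[2:5]: 50
[3:6]: 46
[4:7]: 31
[5:8]: 34
[6:9]: 28
[7:10]: 37

Max: 50 at [2:5]


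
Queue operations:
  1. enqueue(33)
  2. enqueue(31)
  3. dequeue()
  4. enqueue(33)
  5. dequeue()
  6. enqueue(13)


enqueue(33) -> [33]
enqueue(31) -> [33, 31]
dequeue()->33, [31]
enqueue(33) -> [31, 33]
dequeue()->31, [33]
enqueue(13) -> [33, 13]

Final queue: [33, 13]


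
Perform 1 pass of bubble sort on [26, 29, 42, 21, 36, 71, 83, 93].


Initial: [26, 29, 42, 21, 36, 71, 83, 93]
Pass 1: [26, 29, 21, 36, 42, 71, 83, 93] (2 swaps)

After 1 pass: [26, 29, 21, 36, 42, 71, 83, 93]


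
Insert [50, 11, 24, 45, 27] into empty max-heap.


Insert 50: [50]
Insert 11: [50, 11]
Insert 24: [50, 11, 24]
Insert 45: [50, 45, 24, 11]
Insert 27: [50, 45, 24, 11, 27]

Final heap: [50, 45, 24, 11, 27]


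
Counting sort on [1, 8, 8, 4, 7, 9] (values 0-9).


Input: [1, 8, 8, 4, 7, 9]
Counts: [0, 1, 0, 0, 1, 0, 0, 1, 2, 1]

Sorted: [1, 4, 7, 8, 8, 9]


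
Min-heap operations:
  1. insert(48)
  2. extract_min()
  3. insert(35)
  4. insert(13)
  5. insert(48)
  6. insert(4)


insert(48) -> [48]
extract_min()->48, []
insert(35) -> [35]
insert(13) -> [13, 35]
insert(48) -> [13, 35, 48]
insert(4) -> [4, 13, 48, 35]

Final heap: [4, 13, 48, 35]


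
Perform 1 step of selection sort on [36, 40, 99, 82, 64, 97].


Initial: [36, 40, 99, 82, 64, 97]
Step 1: min=36 at 0
  Swap: [36, 40, 99, 82, 64, 97]

After 1 step: [36, 40, 99, 82, 64, 97]


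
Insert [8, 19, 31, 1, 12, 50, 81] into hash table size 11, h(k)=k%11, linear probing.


Insert 8: h=8 -> slot 8
Insert 19: h=8, 1 probes -> slot 9
Insert 31: h=9, 1 probes -> slot 10
Insert 1: h=1 -> slot 1
Insert 12: h=1, 1 probes -> slot 2
Insert 50: h=6 -> slot 6
Insert 81: h=4 -> slot 4

Table: [None, 1, 12, None, 81, None, 50, None, 8, 19, 31]


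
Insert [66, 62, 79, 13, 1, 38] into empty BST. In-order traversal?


Insert 66: root
Insert 62: L from 66
Insert 79: R from 66
Insert 13: L from 66 -> L from 62
Insert 1: L from 66 -> L from 62 -> L from 13
Insert 38: L from 66 -> L from 62 -> R from 13

In-order: [1, 13, 38, 62, 66, 79]


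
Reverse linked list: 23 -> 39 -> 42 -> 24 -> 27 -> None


Step 1: curr=23, set curr.next=prev(None) | reversed so far: 23
Step 2: curr=39, set curr.next=prev(23) | reversed so far: 39 -> 23
Step 3: curr=42, set curr.next=prev(39) | reversed so far: 42 -> 39 -> 23
Step 4: curr=24, set curr.next=prev(42) | reversed so far: 24 -> 42 -> 39 -> 23
Step 5: curr=27, set curr.next=prev(24) | reversed so far: 27 -> 24 -> 42 -> 39 -> 23

27 -> 24 -> 42 -> 39 -> 23 -> None


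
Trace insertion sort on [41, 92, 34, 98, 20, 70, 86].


Initial: [41, 92, 34, 98, 20, 70, 86]
Insert 92: [41, 92, 34, 98, 20, 70, 86]
Insert 34: [34, 41, 92, 98, 20, 70, 86]
Insert 98: [34, 41, 92, 98, 20, 70, 86]
Insert 20: [20, 34, 41, 92, 98, 70, 86]
Insert 70: [20, 34, 41, 70, 92, 98, 86]
Insert 86: [20, 34, 41, 70, 86, 92, 98]

Sorted: [20, 34, 41, 70, 86, 92, 98]


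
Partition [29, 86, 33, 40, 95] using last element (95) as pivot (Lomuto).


Pivot: 95
  29 <= 95: advance i (no swap)
  86 <= 95: advance i (no swap)
  33 <= 95: advance i (no swap)
  40 <= 95: advance i (no swap)
Place pivot at 4: [29, 86, 33, 40, 95]

Partitioned: [29, 86, 33, 40, 95]


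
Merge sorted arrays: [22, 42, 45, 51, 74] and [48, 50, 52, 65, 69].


Take 22 from A
Take 42 from A
Take 45 from A
Take 48 from B
Take 50 from B
Take 51 from A
Take 52 from B
Take 65 from B
Take 69 from B

Merged: [22, 42, 45, 48, 50, 51, 52, 65, 69, 74]


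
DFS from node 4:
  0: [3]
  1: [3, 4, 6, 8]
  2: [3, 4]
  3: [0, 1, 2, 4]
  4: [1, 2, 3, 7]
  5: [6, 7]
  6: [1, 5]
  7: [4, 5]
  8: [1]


Visit 4, push [7, 3, 2, 1]
Visit 1, push [8, 6, 3]
Visit 3, push [2, 0]
Visit 0, push []
Visit 2, push []
Visit 6, push [5]
Visit 5, push [7]
Visit 7, push []
Visit 8, push []

DFS order: [4, 1, 3, 0, 2, 6, 5, 7, 8]


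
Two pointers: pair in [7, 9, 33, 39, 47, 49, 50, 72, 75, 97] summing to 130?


lo=0(7)+hi=9(97)=104
lo=1(9)+hi=9(97)=106
lo=2(33)+hi=9(97)=130

Yes: 33+97=130


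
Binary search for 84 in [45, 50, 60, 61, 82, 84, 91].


Step 1: lo=0, hi=6, mid=3, val=61
Step 2: lo=4, hi=6, mid=5, val=84

Found at index 5


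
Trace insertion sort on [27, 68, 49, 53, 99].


Initial: [27, 68, 49, 53, 99]
Insert 68: [27, 68, 49, 53, 99]
Insert 49: [27, 49, 68, 53, 99]
Insert 53: [27, 49, 53, 68, 99]
Insert 99: [27, 49, 53, 68, 99]

Sorted: [27, 49, 53, 68, 99]


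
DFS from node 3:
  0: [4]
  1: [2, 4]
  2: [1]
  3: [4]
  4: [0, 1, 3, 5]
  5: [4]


Visit 3, push [4]
Visit 4, push [5, 1, 0]
Visit 0, push []
Visit 1, push [2]
Visit 2, push []
Visit 5, push []

DFS order: [3, 4, 0, 1, 2, 5]


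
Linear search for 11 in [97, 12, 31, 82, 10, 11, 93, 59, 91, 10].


i=0: 97!=11
i=1: 12!=11
i=2: 31!=11
i=3: 82!=11
i=4: 10!=11
i=5: 11==11 found!

Found at 5, 6 comps


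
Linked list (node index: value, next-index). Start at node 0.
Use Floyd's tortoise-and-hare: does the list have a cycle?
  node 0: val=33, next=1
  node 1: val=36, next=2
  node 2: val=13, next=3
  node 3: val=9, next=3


Floyd's tortoise (slow, +1) and hare (fast, +2):
  init: slow=0, fast=0
  step 1: slow=1, fast=2
  step 2: slow=2, fast=3
  step 3: slow=3, fast=3
  slow == fast at node 3: cycle detected

Cycle: yes


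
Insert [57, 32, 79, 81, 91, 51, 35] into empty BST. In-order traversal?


Insert 57: root
Insert 32: L from 57
Insert 79: R from 57
Insert 81: R from 57 -> R from 79
Insert 91: R from 57 -> R from 79 -> R from 81
Insert 51: L from 57 -> R from 32
Insert 35: L from 57 -> R from 32 -> L from 51

In-order: [32, 35, 51, 57, 79, 81, 91]


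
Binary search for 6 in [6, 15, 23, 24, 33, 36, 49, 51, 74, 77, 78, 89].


Step 1: lo=0, hi=11, mid=5, val=36
Step 2: lo=0, hi=4, mid=2, val=23
Step 3: lo=0, hi=1, mid=0, val=6

Found at index 0


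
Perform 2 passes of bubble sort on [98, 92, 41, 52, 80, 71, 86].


Initial: [98, 92, 41, 52, 80, 71, 86]
Pass 1: [92, 41, 52, 80, 71, 86, 98] (6 swaps)
Pass 2: [41, 52, 80, 71, 86, 92, 98] (5 swaps)

After 2 passes: [41, 52, 80, 71, 86, 92, 98]


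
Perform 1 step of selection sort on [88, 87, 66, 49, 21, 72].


Initial: [88, 87, 66, 49, 21, 72]
Step 1: min=21 at 4
  Swap: [21, 87, 66, 49, 88, 72]

After 1 step: [21, 87, 66, 49, 88, 72]


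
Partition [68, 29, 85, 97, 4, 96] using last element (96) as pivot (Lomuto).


Pivot: 96
  68 <= 96: advance i (no swap)
  29 <= 96: advance i (no swap)
  85 <= 96: advance i (no swap)
  4 <= 96: swap -> [68, 29, 85, 4, 97, 96]
Place pivot at 4: [68, 29, 85, 4, 96, 97]

Partitioned: [68, 29, 85, 4, 96, 97]


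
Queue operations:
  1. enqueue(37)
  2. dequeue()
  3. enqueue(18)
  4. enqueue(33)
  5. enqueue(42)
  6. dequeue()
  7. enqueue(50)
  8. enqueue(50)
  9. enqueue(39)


enqueue(37) -> [37]
dequeue()->37, []
enqueue(18) -> [18]
enqueue(33) -> [18, 33]
enqueue(42) -> [18, 33, 42]
dequeue()->18, [33, 42]
enqueue(50) -> [33, 42, 50]
enqueue(50) -> [33, 42, 50, 50]
enqueue(39) -> [33, 42, 50, 50, 39]

Final queue: [33, 42, 50, 50, 39]


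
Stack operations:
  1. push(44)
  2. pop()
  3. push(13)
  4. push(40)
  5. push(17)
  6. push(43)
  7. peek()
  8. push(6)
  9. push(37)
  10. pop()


push(44) -> [44]
pop()->44, []
push(13) -> [13]
push(40) -> [13, 40]
push(17) -> [13, 40, 17]
push(43) -> [13, 40, 17, 43]
peek()->43
push(6) -> [13, 40, 17, 43, 6]
push(37) -> [13, 40, 17, 43, 6, 37]
pop()->37, [13, 40, 17, 43, 6]

Final stack: [13, 40, 17, 43, 6]


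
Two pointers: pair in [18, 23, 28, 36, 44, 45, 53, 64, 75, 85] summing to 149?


lo=0(18)+hi=9(85)=103
lo=1(23)+hi=9(85)=108
lo=2(28)+hi=9(85)=113
lo=3(36)+hi=9(85)=121
lo=4(44)+hi=9(85)=129
lo=5(45)+hi=9(85)=130
lo=6(53)+hi=9(85)=138
lo=7(64)+hi=9(85)=149

Yes: 64+85=149


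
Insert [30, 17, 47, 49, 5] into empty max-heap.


Insert 30: [30]
Insert 17: [30, 17]
Insert 47: [47, 17, 30]
Insert 49: [49, 47, 30, 17]
Insert 5: [49, 47, 30, 17, 5]

Final heap: [49, 47, 30, 17, 5]


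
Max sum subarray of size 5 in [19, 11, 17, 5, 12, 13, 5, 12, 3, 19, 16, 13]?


[0:5]: 64
[1:6]: 58
[2:7]: 52
[3:8]: 47
[4:9]: 45
[5:10]: 52
[6:11]: 55
[7:12]: 63

Max: 64 at [0:5]


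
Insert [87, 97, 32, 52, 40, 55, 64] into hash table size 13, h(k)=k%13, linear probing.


Insert 87: h=9 -> slot 9
Insert 97: h=6 -> slot 6
Insert 32: h=6, 1 probes -> slot 7
Insert 52: h=0 -> slot 0
Insert 40: h=1 -> slot 1
Insert 55: h=3 -> slot 3
Insert 64: h=12 -> slot 12

Table: [52, 40, None, 55, None, None, 97, 32, None, 87, None, None, 64]


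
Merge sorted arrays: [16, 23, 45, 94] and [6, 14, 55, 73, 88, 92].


Take 6 from B
Take 14 from B
Take 16 from A
Take 23 from A
Take 45 from A
Take 55 from B
Take 73 from B
Take 88 from B
Take 92 from B

Merged: [6, 14, 16, 23, 45, 55, 73, 88, 92, 94]


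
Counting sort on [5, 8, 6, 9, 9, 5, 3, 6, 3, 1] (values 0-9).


Input: [5, 8, 6, 9, 9, 5, 3, 6, 3, 1]
Counts: [0, 1, 0, 2, 0, 2, 2, 0, 1, 2]

Sorted: [1, 3, 3, 5, 5, 6, 6, 8, 9, 9]


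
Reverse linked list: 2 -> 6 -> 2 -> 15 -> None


Step 1: curr=2, set curr.next=prev(None) | reversed so far: 2
Step 2: curr=6, set curr.next=prev(2) | reversed so far: 6 -> 2
Step 3: curr=2, set curr.next=prev(6) | reversed so far: 2 -> 6 -> 2
Step 4: curr=15, set curr.next=prev(2) | reversed so far: 15 -> 2 -> 6 -> 2

15 -> 2 -> 6 -> 2 -> None


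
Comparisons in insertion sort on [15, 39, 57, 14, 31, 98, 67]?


Algorithm: insertion sort
Input: [15, 39, 57, 14, 31, 98, 67]
Sorted: [14, 15, 31, 39, 57, 67, 98]

11


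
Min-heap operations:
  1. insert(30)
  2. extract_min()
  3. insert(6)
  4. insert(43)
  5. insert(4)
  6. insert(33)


insert(30) -> [30]
extract_min()->30, []
insert(6) -> [6]
insert(43) -> [6, 43]
insert(4) -> [4, 43, 6]
insert(33) -> [4, 33, 6, 43]

Final heap: [4, 33, 6, 43]


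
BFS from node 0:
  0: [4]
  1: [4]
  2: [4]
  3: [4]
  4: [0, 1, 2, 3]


Visit 0, enqueue [4]
Visit 4, enqueue [1, 2, 3]
Visit 1, enqueue []
Visit 2, enqueue []
Visit 3, enqueue []

BFS order: [0, 4, 1, 2, 3]


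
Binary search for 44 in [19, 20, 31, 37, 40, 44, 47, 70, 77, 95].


Step 1: lo=0, hi=9, mid=4, val=40
Step 2: lo=5, hi=9, mid=7, val=70
Step 3: lo=5, hi=6, mid=5, val=44

Found at index 5
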